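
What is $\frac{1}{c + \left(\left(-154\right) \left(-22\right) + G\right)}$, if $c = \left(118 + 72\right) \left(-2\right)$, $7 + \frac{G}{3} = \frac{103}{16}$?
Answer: $\frac{16}{48101} \approx 0.00033263$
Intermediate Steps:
$G = - \frac{27}{16}$ ($G = -21 + 3 \cdot \frac{103}{16} = -21 + \frac{309}{16} = - \frac{27}{16} \approx -1.6875$)
$c = -380$ ($c = 190 \left(-2\right) = -380$)
$\frac{1}{c + \left(\left(-154\right) \left(-22\right) + G\right)} = \frac{1}{-380 - - \frac{54181}{16}} = \frac{1}{-380 + \left(3388 - \frac{27}{16}\right)} = \frac{1}{-380 + \frac{54181}{16}} = \frac{1}{\frac{48101}{16}} = \frac{16}{48101}$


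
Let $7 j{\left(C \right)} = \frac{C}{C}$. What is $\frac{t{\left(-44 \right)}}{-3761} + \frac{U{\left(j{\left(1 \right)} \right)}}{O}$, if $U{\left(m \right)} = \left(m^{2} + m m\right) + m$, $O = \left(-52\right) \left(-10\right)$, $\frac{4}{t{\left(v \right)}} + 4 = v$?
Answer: $\frac{107917}{287490840} \approx 0.00037538$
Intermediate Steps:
$t{\left(v \right)} = \frac{4}{-4 + v}$
$j{\left(C \right)} = \frac{1}{7}$ ($j{\left(C \right)} = \frac{C \frac{1}{C}}{7} = \frac{1}{7} \cdot 1 = \frac{1}{7}$)
$O = 520$
$U{\left(m \right)} = m + 2 m^{2}$ ($U{\left(m \right)} = \left(m^{2} + m^{2}\right) + m = 2 m^{2} + m = m + 2 m^{2}$)
$\frac{t{\left(-44 \right)}}{-3761} + \frac{U{\left(j{\left(1 \right)} \right)}}{O} = \frac{4 \frac{1}{-4 - 44}}{-3761} + \frac{\frac{1}{7} \left(1 + 2 \cdot \frac{1}{7}\right)}{520} = \frac{4}{-48} \left(- \frac{1}{3761}\right) + \frac{1 + \frac{2}{7}}{7} \cdot \frac{1}{520} = 4 \left(- \frac{1}{48}\right) \left(- \frac{1}{3761}\right) + \frac{1}{7} \cdot \frac{9}{7} \cdot \frac{1}{520} = \left(- \frac{1}{12}\right) \left(- \frac{1}{3761}\right) + \frac{9}{49} \cdot \frac{1}{520} = \frac{1}{45132} + \frac{9}{25480} = \frac{107917}{287490840}$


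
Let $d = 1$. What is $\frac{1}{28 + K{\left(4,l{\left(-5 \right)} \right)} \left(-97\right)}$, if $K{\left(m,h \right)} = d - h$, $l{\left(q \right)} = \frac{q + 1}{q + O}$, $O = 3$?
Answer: $\frac{1}{125} \approx 0.008$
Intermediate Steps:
$l{\left(q \right)} = \frac{1 + q}{3 + q}$ ($l{\left(q \right)} = \frac{q + 1}{q + 3} = \frac{1 + q}{3 + q}$)
$K{\left(m,h \right)} = 1 - h$
$\frac{1}{28 + K{\left(4,l{\left(-5 \right)} \right)} \left(-97\right)} = \frac{1}{28 + \left(1 - \frac{1 - 5}{3 - 5}\right) \left(-97\right)} = \frac{1}{28 + \left(1 - \frac{1}{-2} \left(-4\right)\right) \left(-97\right)} = \frac{1}{28 + \left(1 - \left(- \frac{1}{2}\right) \left(-4\right)\right) \left(-97\right)} = \frac{1}{28 + \left(1 - 2\right) \left(-97\right)} = \frac{1}{28 - -97} = \frac{1}{28 + 97} = \frac{1}{125}$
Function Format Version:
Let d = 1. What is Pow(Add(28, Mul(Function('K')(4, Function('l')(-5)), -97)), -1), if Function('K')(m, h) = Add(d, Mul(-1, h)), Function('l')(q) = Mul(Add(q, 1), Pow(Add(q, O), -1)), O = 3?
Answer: Rational(1, 125) ≈ 0.0080000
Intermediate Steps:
Function('l')(q) = Mul(Pow(Add(3, q), -1), Add(1, q)) (Function('l')(q) = Mul(Add(q, 1), Pow(Add(q, 3), -1)) = Mul(Add(1, q), Pow(Add(3, q), -1)) = Mul(Pow(Add(3, q), -1), Add(1, q)))
Function('K')(m, h) = Add(1, Mul(-1, h))
Pow(Add(28, Mul(Function('K')(4, Function('l')(-5)), -97)), -1) = Pow(Add(28, Mul(Add(1, Mul(-1, Mul(Pow(Add(3, -5), -1), Add(1, -5)))), -97)), -1) = Pow(Add(28, Mul(Add(1, Mul(-1, Mul(Pow(-2, -1), -4))), -97)), -1) = Pow(Add(28, Mul(Add(1, Mul(-1, Mul(Rational(-1, 2), -4))), -97)), -1) = Pow(Add(28, Mul(Add(1, Mul(-1, 2)), -97)), -1) = Pow(Add(28, Mul(Add(1, -2), -97)), -1) = Pow(Add(28, Mul(-1, -97)), -1) = Pow(Add(28, 97), -1) = Pow(125, -1) = Rational(1, 125)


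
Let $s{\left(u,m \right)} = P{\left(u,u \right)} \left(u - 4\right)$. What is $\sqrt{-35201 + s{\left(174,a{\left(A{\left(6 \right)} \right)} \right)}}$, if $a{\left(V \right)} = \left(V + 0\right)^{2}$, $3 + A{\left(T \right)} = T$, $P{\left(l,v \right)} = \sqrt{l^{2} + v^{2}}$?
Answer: $\sqrt{-35201 + 29580 \sqrt{2}} \approx 81.434$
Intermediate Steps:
$A{\left(T \right)} = -3 + T$
$a{\left(V \right)} = V^{2}$
$s{\left(u,m \right)} = \sqrt{2} \sqrt{u^{2}} \left(-4 + u\right)$ ($s{\left(u,m \right)} = \sqrt{u^{2} + u^{2}} \left(u - 4\right) = \sqrt{2 u^{2}} \left(-4 + u\right) = \sqrt{2} \sqrt{u^{2}} \left(-4 + u\right)$)
$\sqrt{-35201 + s{\left(174,a{\left(A{\left(6 \right)} \right)} \right)}} = \sqrt{-35201 + \sqrt{2} \sqrt{174^{2}} \left(-4 + 174\right)} = \sqrt{-35201 + \sqrt{2} \sqrt{30276} \cdot 170} = \sqrt{-35201 + \sqrt{2} \cdot 174 \cdot 170} = \sqrt{-35201 + 29580 \sqrt{2}}$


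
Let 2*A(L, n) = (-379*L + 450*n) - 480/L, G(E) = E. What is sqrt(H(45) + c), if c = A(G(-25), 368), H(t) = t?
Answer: sqrt(8759210)/10 ≈ 295.96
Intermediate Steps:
A(L, n) = -240/L + 225*n - 379*L/2 (A(L, n) = ((-379*L + 450*n) - 480/L)/2 = (-480/L - 379*L + 450*n)/2 = -240/L + 225*n - 379*L/2)
c = 875471/10 (c = -240/(-25) + 225*368 - 379/2*(-25) = -240*(-1/25) + 82800 + 9475/2 = 48/5 + 82800 + 9475/2 = 875471/10 ≈ 87547.)
sqrt(H(45) + c) = sqrt(45 + 875471/10) = sqrt(875921/10) = sqrt(8759210)/10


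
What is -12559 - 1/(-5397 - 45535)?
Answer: -639654987/50932 ≈ -12559.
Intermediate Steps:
-12559 - 1/(-5397 - 45535) = -12559 - 1/(-50932) = -12559 - 1*(-1/50932) = -12559 + 1/50932 = -639654987/50932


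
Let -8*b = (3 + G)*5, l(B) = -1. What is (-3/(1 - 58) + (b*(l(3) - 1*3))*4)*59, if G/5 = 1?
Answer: 89739/19 ≈ 4723.1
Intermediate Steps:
G = 5 (G = 5*1 = 5)
b = -5 (b = -(3 + 5)*5/8 = -5 ≈ -5.0000)
(-3/(1 - 58) + (b*(l(3) - 1*3))*4)*59 = (-3/(1 - 58) - 5*(-1 - 1*3)*4)*59 = (-3/(-57) - 5*(-1 - 3)*4)*59 = (-1/57*(-3) - 5*(-4)*4)*59 = (1/19 + 20*4)*59 = (1/19 + 80)*59 = (1521/19)*59 = 89739/19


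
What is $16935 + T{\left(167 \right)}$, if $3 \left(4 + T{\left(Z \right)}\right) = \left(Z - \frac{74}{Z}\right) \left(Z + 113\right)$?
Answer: $\frac{16270631}{501} \approx 32476.0$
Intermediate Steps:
$T{\left(Z \right)} = -4 + \frac{\left(113 + Z\right) \left(Z - \frac{74}{Z}\right)}{3}$ ($T{\left(Z \right)} = -4 + \frac{\left(Z - \frac{74}{Z}\right) \left(Z + 113\right)}{3} = -4 + \frac{\left(Z - \frac{74}{Z}\right) \left(113 + Z\right)}{3} = -4 + \frac{\left(113 + Z\right) \left(Z - \frac{74}{Z}\right)}{3}$)
$16935 + T{\left(167 \right)} = 16935 + \frac{-8362 + 167 \left(-86 + 167^{2} + 113 \cdot 167\right)}{3 \cdot 167} = 16935 + \frac{1}{3} \cdot \frac{1}{167} \left(-8362 + 167 \left(-86 + 27889 + 18871\right)\right) = 16935 + \frac{1}{3} \cdot \frac{1}{167} \left(-8362 + 167 \cdot 46674\right) = 16935 + \frac{1}{3} \cdot \frac{1}{167} \left(-8362 + 7794558\right) = 16935 + \frac{1}{3} \cdot \frac{1}{167} \cdot 7786196 = 16935 + \frac{7786196}{501} = \frac{16270631}{501}$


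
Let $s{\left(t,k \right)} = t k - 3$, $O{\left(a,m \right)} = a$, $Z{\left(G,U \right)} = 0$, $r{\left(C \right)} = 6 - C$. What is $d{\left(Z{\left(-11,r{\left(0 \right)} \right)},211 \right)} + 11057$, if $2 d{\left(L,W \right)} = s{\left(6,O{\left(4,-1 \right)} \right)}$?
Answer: $\frac{22135}{2} \approx 11068.0$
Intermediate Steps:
$s{\left(t,k \right)} = -3 + k t$ ($s{\left(t,k \right)} = k t - 3 = -3 + k t$)
$d{\left(L,W \right)} = \frac{21}{2}$ ($d{\left(L,W \right)} = \frac{-3 + 4 \cdot 6}{2} = \frac{-3 + 24}{2} = \frac{1}{2} \cdot 21 = \frac{21}{2}$)
$d{\left(Z{\left(-11,r{\left(0 \right)} \right)},211 \right)} + 11057 = \frac{21}{2} + 11057 = \frac{22135}{2}$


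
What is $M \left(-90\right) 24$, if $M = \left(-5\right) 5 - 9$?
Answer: $73440$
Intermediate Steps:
$M = -34$ ($M = -25 - 9 = -34$)
$M \left(-90\right) 24 = \left(-34\right) \left(-90\right) 24 = 3060 \cdot 24 = 73440$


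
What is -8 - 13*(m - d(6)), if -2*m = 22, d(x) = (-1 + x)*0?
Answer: 135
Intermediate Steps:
d(x) = 0
m = -11 (m = -1/2*22 = -11)
-8 - 13*(m - d(6)) = -8 - 13*(-11 - 1*0) = -8 - 13*(-11 + 0) = -8 - 13*(-11) = -8 + 143 = 135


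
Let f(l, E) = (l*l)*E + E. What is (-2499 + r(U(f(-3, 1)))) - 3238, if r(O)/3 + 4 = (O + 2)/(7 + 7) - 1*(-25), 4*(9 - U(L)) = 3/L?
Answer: -3176129/560 ≈ -5671.7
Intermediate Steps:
f(l, E) = E + E*l² (f(l, E) = l²*E + E = E*l² + E = E + E*l²)
U(L) = 9 - 3/(4*L)
r(O) = 444/7 + 3*O/14 (r(O) = -12 + 3*((O + 2)/(7 + 7) - 1*(-25)) = -12 + 3*((2 + O)/14 + 25) = -12 + 3*((2 + O)*(1/14) + 25) = -12 + 3*((⅐ + O/14) + 25) = -12 + 3*(176/7 + O/14) = -12 + (528/7 + 3*O/14) = 444/7 + 3*O/14)
(-2499 + r(U(f(-3, 1)))) - 3238 = (-2499 + (444/7 + 3*(9 - 3/(4*(1 + (-3)²)))/14)) - 3238 = (-2499 + (444/7 + 3*(9 - 3/(4*(1 + 9)))/14)) - 3238 = (-2499 + (444/7 + 3*(9 - 3/(4*(1*10)))/14)) - 3238 = (-2499 + (444/7 + 3*(9 - ¾/10)/14)) - 3238 = (-2499 + (444/7 + 3*(9 - ¾*⅒)/14)) - 3238 = (-2499 + (444/7 + 3*(9 - 3/40)/14)) - 3238 = (-2499 + (444/7 + (3/14)*(357/40))) - 3238 = (-2499 + (444/7 + 153/80)) - 3238 = (-2499 + 36591/560) - 3238 = -1362849/560 - 3238 = -3176129/560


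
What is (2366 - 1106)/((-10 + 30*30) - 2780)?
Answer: -2/3 ≈ -0.66667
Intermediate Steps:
(2366 - 1106)/((-10 + 30*30) - 2780) = 1260/((-10 + 900) - 2780) = 1260/(890 - 2780) = 1260/(-1890) = 1260*(-1/1890) = -2/3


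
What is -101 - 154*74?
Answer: -11497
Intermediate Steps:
-101 - 154*74 = -101 - 11396 = -11497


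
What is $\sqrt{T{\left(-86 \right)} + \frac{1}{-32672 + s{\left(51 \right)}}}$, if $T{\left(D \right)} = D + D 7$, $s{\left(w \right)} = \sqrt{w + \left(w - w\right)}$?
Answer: $\frac{\sqrt{-22478337 + 688 \sqrt{51}}}{\sqrt{32672 - \sqrt{51}}} \approx 26.23 i$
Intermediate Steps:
$s{\left(w \right)} = \sqrt{w}$ ($s{\left(w \right)} = \sqrt{w + 0} = \sqrt{w}$)
$T{\left(D \right)} = 8 D$ ($T{\left(D \right)} = D + 7 D = 8 D$)
$\sqrt{T{\left(-86 \right)} + \frac{1}{-32672 + s{\left(51 \right)}}} = \sqrt{8 \left(-86\right) + \frac{1}{-32672 + \sqrt{51}}} = \sqrt{-688 + \frac{1}{-32672 + \sqrt{51}}}$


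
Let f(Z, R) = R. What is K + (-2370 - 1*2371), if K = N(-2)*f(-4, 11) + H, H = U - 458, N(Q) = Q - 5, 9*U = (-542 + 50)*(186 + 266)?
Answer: -89956/3 ≈ -29985.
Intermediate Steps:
U = -74128/3 (U = ((-542 + 50)*(186 + 266))/9 = (-492*452)/9 = (⅑)*(-222384) = -74128/3 ≈ -24709.)
N(Q) = -5 + Q
H = -75502/3 (H = -74128/3 - 458 = -75502/3 ≈ -25167.)
K = -75733/3 (K = (-5 - 2)*11 - 75502/3 = -7*11 - 75502/3 = -77 - 75502/3 = -75733/3 ≈ -25244.)
K + (-2370 - 1*2371) = -75733/3 + (-2370 - 1*2371) = -75733/3 + (-2370 - 2371) = -75733/3 - 4741 = -89956/3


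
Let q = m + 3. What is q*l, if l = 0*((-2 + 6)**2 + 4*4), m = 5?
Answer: 0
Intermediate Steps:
l = 0 (l = 0*(4**2 + 16) = 0*(16 + 16) = 0*32 = 0)
q = 8 (q = 5 + 3 = 8)
q*l = 8*0 = 0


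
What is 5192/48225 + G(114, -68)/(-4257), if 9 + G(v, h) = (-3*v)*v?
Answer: 211414741/22810425 ≈ 9.2683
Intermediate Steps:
G(v, h) = -9 - 3*v² (G(v, h) = -9 + (-3*v)*v = -9 - 3*v²)
5192/48225 + G(114, -68)/(-4257) = 5192/48225 + (-9 - 3*114²)/(-4257) = 5192*(1/48225) + (-9 - 3*12996)*(-1/4257) = 5192/48225 + (-9 - 38988)*(-1/4257) = 5192/48225 - 38997*(-1/4257) = 5192/48225 + 4333/473 = 211414741/22810425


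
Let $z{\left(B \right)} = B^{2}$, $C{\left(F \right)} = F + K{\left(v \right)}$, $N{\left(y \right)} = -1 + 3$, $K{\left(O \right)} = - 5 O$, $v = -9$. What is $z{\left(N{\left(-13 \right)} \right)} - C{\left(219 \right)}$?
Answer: $-260$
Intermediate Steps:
$N{\left(y \right)} = 2$
$C{\left(F \right)} = 45 + F$ ($C{\left(F \right)} = F - -45 = F + 45 = 45 + F$)
$z{\left(N{\left(-13 \right)} \right)} - C{\left(219 \right)} = 2^{2} - \left(45 + 219\right) = 4 - 264 = -260$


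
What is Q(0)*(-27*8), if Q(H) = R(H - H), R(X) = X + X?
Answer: 0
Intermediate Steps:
R(X) = 2*X
Q(H) = 0 (Q(H) = 2*(H - H) = 2*0 = 0)
Q(0)*(-27*8) = 0*(-27*8) = 0*(-216) = 0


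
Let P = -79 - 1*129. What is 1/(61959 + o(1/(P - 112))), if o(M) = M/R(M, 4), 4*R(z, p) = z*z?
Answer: 1/60679 ≈ 1.6480e-5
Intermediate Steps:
P = -208 (P = -79 - 129 = -208)
R(z, p) = z²/4 (R(z, p) = (z*z)/4 = z²/4)
o(M) = 4/M (o(M) = M/((M²/4)) = M*(4/M²) = 4/M)
1/(61959 + o(1/(P - 112))) = 1/(61959 + 4/(1/(-208 - 112))) = 1/(61959 + 4/(1/(-320))) = 1/(61959 + 4/(-1/320)) = 1/(61959 + 4*(-320)) = 1/(61959 - 1280) = 1/60679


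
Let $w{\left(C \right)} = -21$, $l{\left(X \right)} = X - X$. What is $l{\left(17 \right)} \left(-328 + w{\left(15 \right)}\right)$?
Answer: $0$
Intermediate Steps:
$l{\left(X \right)} = 0$
$l{\left(17 \right)} \left(-328 + w{\left(15 \right)}\right) = 0 \left(-328 - 21\right) = 0 \left(-349\right) = 0$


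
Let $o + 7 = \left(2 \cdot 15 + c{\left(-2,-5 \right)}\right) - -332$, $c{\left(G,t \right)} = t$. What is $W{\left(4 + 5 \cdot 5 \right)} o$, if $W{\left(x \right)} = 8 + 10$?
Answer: $6300$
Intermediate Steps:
$W{\left(x \right)} = 18$
$o = 350$ ($o = -7 + \left(\left(2 \cdot 15 - 5\right) - -332\right) = -7 + \left(\left(30 - 5\right) + 332\right) = -7 + \left(25 + 332\right) = -7 + 357 = 350$)
$W{\left(4 + 5 \cdot 5 \right)} o = 18 \cdot 350 = 6300$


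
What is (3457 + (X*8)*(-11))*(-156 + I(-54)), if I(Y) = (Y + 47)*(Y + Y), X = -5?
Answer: 2338200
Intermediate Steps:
I(Y) = 2*Y*(47 + Y) (I(Y) = (47 + Y)*(2*Y) = 2*Y*(47 + Y))
(3457 + (X*8)*(-11))*(-156 + I(-54)) = (3457 - 5*8*(-11))*(-156 + 2*(-54)*(47 - 54)) = (3457 - 40*(-11))*(-156 + 2*(-54)*(-7)) = (3457 + 440)*(-156 + 756) = 3897*600 = 2338200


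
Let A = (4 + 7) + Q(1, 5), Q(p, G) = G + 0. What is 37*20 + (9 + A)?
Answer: 765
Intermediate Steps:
Q(p, G) = G
A = 16 (A = (4 + 7) + 5 = 11 + 5 = 16)
37*20 + (9 + A) = 37*20 + (9 + 16) = 740 + 25 = 765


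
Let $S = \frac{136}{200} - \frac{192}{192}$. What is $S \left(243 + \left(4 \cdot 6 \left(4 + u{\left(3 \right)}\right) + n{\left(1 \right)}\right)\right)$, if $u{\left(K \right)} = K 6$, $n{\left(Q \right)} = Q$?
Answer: $- \frac{6176}{25} \approx -247.04$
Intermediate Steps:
$u{\left(K \right)} = 6 K$
$S = - \frac{8}{25}$ ($S = 136 \cdot \frac{1}{200} - 1 = \frac{17}{25} - 1 = - \frac{8}{25} \approx -0.32$)
$S \left(243 + \left(4 \cdot 6 \left(4 + u{\left(3 \right)}\right) + n{\left(1 \right)}\right)\right) = - \frac{8 \left(243 + \left(4 \cdot 6 \left(4 + 6 \cdot 3\right) + 1\right)\right)}{25} = - \frac{8 \left(243 + \left(4 \cdot 6 \left(4 + 18\right) + 1\right)\right)}{25} = - \frac{8 \left(243 + \left(4 \cdot 6 \cdot 22 + 1\right)\right)}{25} = - \frac{8 \left(243 + \left(4 \cdot 132 + 1\right)\right)}{25} = - \frac{8 \left(243 + \left(528 + 1\right)\right)}{25} = - \frac{8 \left(243 + 529\right)}{25} = \left(- \frac{8}{25}\right) 772 = - \frac{6176}{25}$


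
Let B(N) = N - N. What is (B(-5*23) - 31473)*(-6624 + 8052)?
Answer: -44943444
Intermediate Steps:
B(N) = 0
(B(-5*23) - 31473)*(-6624 + 8052) = (0 - 31473)*(-6624 + 8052) = -31473*1428 = -44943444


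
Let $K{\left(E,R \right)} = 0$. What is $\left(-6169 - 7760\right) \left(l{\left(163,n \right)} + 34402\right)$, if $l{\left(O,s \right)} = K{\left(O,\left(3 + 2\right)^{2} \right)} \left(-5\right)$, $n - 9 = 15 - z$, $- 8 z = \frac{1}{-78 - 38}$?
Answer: $-479185458$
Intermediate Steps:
$z = \frac{1}{928}$ ($z = - \frac{1}{8 \left(-78 - 38\right)} = - \frac{1}{8 \left(-116\right)} = \left(- \frac{1}{8}\right) \left(- \frac{1}{116}\right) = \frac{1}{928} \approx 0.0010776$)
$n = \frac{22271}{928}$ ($n = 9 + \left(15 - \frac{1}{928}\right) = 9 + \frac{13919}{928} = \frac{22271}{928} \approx 23.999$)
$l{\left(O,s \right)} = 0$ ($l{\left(O,s \right)} = 0 \left(-5\right) = 0$)
$\left(-6169 - 7760\right) \left(l{\left(163,n \right)} + 34402\right) = \left(-6169 - 7760\right) \left(0 + 34402\right) = \left(-13929\right) 34402 = -479185458$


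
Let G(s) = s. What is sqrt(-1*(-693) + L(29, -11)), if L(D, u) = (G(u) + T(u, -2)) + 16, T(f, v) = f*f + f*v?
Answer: 29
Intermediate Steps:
T(f, v) = f**2 + f*v
L(D, u) = 16 + u + u*(-2 + u) (L(D, u) = (u + u*(u - 2)) + 16 = (u + u*(-2 + u)) + 16 = 16 + u + u*(-2 + u))
sqrt(-1*(-693) + L(29, -11)) = sqrt(-1*(-693) + (16 + (-11)**2 - 1*(-11))) = sqrt(693 + (16 + 121 + 11)) = sqrt(693 + 148) = sqrt(841) = 29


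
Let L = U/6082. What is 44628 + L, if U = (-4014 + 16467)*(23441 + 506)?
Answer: 569639487/6082 ≈ 93660.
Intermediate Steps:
U = 298211991 (U = 12453*23947 = 298211991)
L = 298211991/6082 ≈ 49032.
44628 + L = 44628 + 298211991/6082 = 569639487/6082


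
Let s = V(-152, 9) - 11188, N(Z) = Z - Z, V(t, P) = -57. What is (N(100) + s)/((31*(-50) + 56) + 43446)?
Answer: -11245/41952 ≈ -0.26804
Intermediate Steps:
N(Z) = 0
s = -11245 (s = -57 - 11188 = -11245)
(N(100) + s)/((31*(-50) + 56) + 43446) = (0 - 11245)/((31*(-50) + 56) + 43446) = -11245/((-1550 + 56) + 43446) = -11245/(-1494 + 43446) = -11245/41952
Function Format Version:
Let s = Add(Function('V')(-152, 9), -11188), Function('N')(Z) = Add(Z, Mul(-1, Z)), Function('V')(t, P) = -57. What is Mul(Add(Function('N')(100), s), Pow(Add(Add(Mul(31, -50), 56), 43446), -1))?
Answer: Rational(-11245, 41952) ≈ -0.26804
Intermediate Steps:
Function('N')(Z) = 0
s = -11245 (s = Add(-57, -11188) = -11245)
Mul(Add(Function('N')(100), s), Pow(Add(Add(Mul(31, -50), 56), 43446), -1)) = Mul(Add(0, -11245), Pow(Add(Add(Mul(31, -50), 56), 43446), -1)) = Mul(-11245, Pow(Add(Add(-1550, 56), 43446), -1)) = Mul(-11245, Pow(Add(-1494, 43446), -1)) = Mul(-11245, Pow(41952, -1)) = Mul(-11245, Rational(1, 41952)) = Rational(-11245, 41952)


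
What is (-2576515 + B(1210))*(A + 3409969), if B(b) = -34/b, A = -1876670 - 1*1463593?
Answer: -108657126711952/605 ≈ -1.7960e+11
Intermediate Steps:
A = -3340263 (A = -1876670 - 1463593 = -3340263)
(-2576515 + B(1210))*(A + 3409969) = (-2576515 - 34/1210)*(-3340263 + 3409969) = (-2576515 - 34*1/1210)*69706 = (-2576515 - 17/605)*69706 = -1558791592/605*69706 = -108657126711952/605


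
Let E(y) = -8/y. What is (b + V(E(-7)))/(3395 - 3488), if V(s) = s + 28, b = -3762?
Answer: 8710/217 ≈ 40.138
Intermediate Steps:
V(s) = 28 + s
(b + V(E(-7)))/(3395 - 3488) = (-3762 + (28 - 8/(-7)))/(3395 - 3488) = (-3762 + (28 - 8*(-⅐)))/(-93) = (-3762 + (28 + 8/7))*(-1/93) = (-3762 + 204/7)*(-1/93) = -26130/7*(-1/93) = 8710/217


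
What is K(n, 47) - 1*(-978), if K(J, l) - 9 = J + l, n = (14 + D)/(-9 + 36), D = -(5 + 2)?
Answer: 27925/27 ≈ 1034.3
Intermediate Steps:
D = -7 (D = -1*7 = -7)
n = 7/27 (n = (14 - 7)/(-9 + 36) = 7/27 ≈ 0.25926)
K(J, l) = 9 + J + l (K(J, l) = 9 + (J + l) = 9 + J + l)
K(n, 47) - 1*(-978) = (9 + 7/27 + 47) - 1*(-978) = 1519/27 + 978 = 27925/27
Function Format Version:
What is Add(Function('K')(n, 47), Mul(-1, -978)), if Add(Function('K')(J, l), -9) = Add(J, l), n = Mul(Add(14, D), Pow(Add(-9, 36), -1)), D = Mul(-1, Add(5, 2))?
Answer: Rational(27925, 27) ≈ 1034.3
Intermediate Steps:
D = -7 (D = Mul(-1, 7) = -7)
n = Rational(7, 27) (n = Mul(Add(14, -7), Pow(Add(-9, 36), -1)) = Mul(7, Pow(27, -1)) = Mul(7, Rational(1, 27)) = Rational(7, 27) ≈ 0.25926)
Function('K')(J, l) = Add(9, J, l) (Function('K')(J, l) = Add(9, Add(J, l)) = Add(9, J, l))
Add(Function('K')(n, 47), Mul(-1, -978)) = Add(Add(9, Rational(7, 27), 47), Mul(-1, -978)) = Add(Rational(1519, 27), 978) = Rational(27925, 27)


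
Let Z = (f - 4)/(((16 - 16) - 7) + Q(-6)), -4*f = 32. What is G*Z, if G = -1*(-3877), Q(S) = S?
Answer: 46524/13 ≈ 3578.8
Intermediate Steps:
f = -8 (f = -¼*32 = -8)
Z = 12/13 (Z = (-8 - 4)/(((16 - 16) - 7) - 6) = -12/((0 - 7) - 6) = -12/(-7 - 6) = -12/(-13) = -12*(-1/13) = 12/13 ≈ 0.92308)
G = 3877
G*Z = 3877*(12/13) = 46524/13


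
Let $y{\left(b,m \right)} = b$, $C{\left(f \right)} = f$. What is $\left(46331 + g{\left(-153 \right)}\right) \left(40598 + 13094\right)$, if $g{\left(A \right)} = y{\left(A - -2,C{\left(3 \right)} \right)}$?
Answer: $2479496560$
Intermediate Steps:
$g{\left(A \right)} = 2 + A$ ($g{\left(A \right)} = A - -2 = A + 2 = 2 + A$)
$\left(46331 + g{\left(-153 \right)}\right) \left(40598 + 13094\right) = \left(46331 + \left(2 - 153\right)\right) \left(40598 + 13094\right) = \left(46331 - 151\right) 53692 = 46180 \cdot 53692 = 2479496560$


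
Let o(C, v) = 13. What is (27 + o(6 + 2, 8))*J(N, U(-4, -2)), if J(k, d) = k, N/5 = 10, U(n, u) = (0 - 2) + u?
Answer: 2000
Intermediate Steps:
U(n, u) = -2 + u
N = 50 (N = 5*10 = 50)
(27 + o(6 + 2, 8))*J(N, U(-4, -2)) = (27 + 13)*50 = 40*50 = 2000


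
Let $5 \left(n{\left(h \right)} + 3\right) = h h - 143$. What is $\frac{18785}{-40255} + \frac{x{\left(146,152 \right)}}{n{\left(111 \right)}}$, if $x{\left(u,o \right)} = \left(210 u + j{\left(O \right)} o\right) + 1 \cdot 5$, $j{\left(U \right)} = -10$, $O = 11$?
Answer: $\frac{1127535584}{97924313} \approx 11.514$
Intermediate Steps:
$x{\left(u,o \right)} = 5 - 10 o + 210 u$ ($x{\left(u,o \right)} = \left(210 u - 10 o\right) + 1 \cdot 5 = \left(- 10 o + 210 u\right) + 5 = 5 - 10 o + 210 u$)
$n{\left(h \right)} = - \frac{158}{5} + \frac{h^{2}}{5}$ ($n{\left(h \right)} = -3 + \frac{h h - 143}{5} = -3 + \frac{h^{2} - 143}{5} = -3 + \frac{-143 + h^{2}}{5} = -3 + \left(- \frac{143}{5} + \frac{h^{2}}{5}\right) = - \frac{158}{5} + \frac{h^{2}}{5}$)
$\frac{18785}{-40255} + \frac{x{\left(146,152 \right)}}{n{\left(111 \right)}} = \frac{18785}{-40255} + \frac{5 - 1520 + 210 \cdot 146}{- \frac{158}{5} + \frac{111^{2}}{5}} = 18785 \left(- \frac{1}{40255}\right) + \frac{5 - 1520 + 30660}{- \frac{158}{5} + \frac{1}{5} \cdot 12321} = - \frac{3757}{8051} + \frac{29145}{- \frac{158}{5} + \frac{12321}{5}} = - \frac{3757}{8051} + \frac{29145}{\frac{12163}{5}} = - \frac{3757}{8051} + 29145 \cdot \frac{5}{12163} = - \frac{3757}{8051} + \frac{145725}{12163} = \frac{1127535584}{97924313}$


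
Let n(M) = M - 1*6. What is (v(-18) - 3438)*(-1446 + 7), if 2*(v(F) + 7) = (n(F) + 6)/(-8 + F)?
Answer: 128878279/26 ≈ 4.9569e+6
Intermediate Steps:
n(M) = -6 + M (n(M) = M - 6 = -6 + M)
v(F) = -7 + F/(2*(-8 + F)) (v(F) = -7 + (((-6 + F) + 6)/(-8 + F))/2 = -7 + (F/(-8 + F))/2 = -7 + F/(2*(-8 + F)))
(v(-18) - 3438)*(-1446 + 7) = ((112 - 13*(-18))/(2*(-8 - 18)) - 3438)*(-1446 + 7) = ((½)*(112 + 234)/(-26) - 3438)*(-1439) = ((½)*(-1/26)*346 - 3438)*(-1439) = (-173/26 - 3438)*(-1439) = -89561/26*(-1439) = 128878279/26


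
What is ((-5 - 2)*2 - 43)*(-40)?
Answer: 2280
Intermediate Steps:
((-5 - 2)*2 - 43)*(-40) = (-7*2 - 43)*(-40) = (-14 - 43)*(-40) = -57*(-40) = 2280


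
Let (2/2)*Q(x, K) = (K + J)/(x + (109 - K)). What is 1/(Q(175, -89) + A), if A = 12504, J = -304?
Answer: 373/4663599 ≈ 7.9981e-5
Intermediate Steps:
Q(x, K) = (-304 + K)/(109 + x - K) (Q(x, K) = (K - 304)/(x + (109 - K)) = (-304 + K)/(109 + x - K))
1/(Q(175, -89) + A) = 1/((-304 - 89)/(109 + 175 - 1*(-89)) + 12504) = 1/(-393/(109 + 175 + 89) + 12504) = 1/(-393/373 + 12504) = 1/(4663599/373) = 373/4663599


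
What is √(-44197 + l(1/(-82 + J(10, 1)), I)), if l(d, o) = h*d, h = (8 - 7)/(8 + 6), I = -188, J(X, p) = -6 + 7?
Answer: I*√701671586/126 ≈ 210.23*I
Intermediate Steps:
J(X, p) = 1
h = 1/14 ≈ 0.071429
l(d, o) = d/14
√(-44197 + l(1/(-82 + J(10, 1)), I)) = √(-44197 + 1/(14*(-82 + 1))) = √(-44197 + (1/14)/(-81)) = √(-44197 + (1/14)*(-1/81)) = √(-44197 - 1/1134) = √(-50119399/1134) = I*√701671586/126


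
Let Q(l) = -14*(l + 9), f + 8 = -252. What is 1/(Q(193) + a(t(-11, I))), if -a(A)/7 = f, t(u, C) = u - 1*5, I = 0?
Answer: -1/1008 ≈ -0.00099206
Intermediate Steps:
t(u, C) = -5 + u (t(u, C) = u - 5 = -5 + u)
f = -260 (f = -8 - 252 = -260)
a(A) = 1820 (a(A) = -7*(-260) = 1820)
Q(l) = -126 - 14*l (Q(l) = -14*(9 + l) = -126 - 14*l)
1/(Q(193) + a(t(-11, I))) = 1/((-126 - 14*193) + 1820) = 1/((-126 - 2702) + 1820) = 1/(-2828 + 1820) = 1/(-1008) = -1/1008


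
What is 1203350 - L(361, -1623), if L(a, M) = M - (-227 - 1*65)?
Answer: 1204681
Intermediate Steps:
L(a, M) = 292 + M (L(a, M) = M - (-227 - 65) = M - 1*(-292) = M + 292 = 292 + M)
1203350 - L(361, -1623) = 1203350 - (292 - 1623) = 1203350 - 1*(-1331) = 1203350 + 1331 = 1204681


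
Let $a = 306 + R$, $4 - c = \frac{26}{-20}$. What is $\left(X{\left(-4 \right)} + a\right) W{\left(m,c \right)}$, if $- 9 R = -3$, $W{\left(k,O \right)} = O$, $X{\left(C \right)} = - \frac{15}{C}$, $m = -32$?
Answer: $\frac{197213}{120} \approx 1643.4$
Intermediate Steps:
$c = \frac{53}{10}$ ($c = 4 - \frac{26}{-20} = 4 - 26 \left(- \frac{1}{20}\right) = 4 - - \frac{13}{10} = 4 + \frac{13}{10} = \frac{53}{10} \approx 5.3$)
$R = \frac{1}{3}$ ($R = \left(- \frac{1}{9}\right) \left(-3\right) = \frac{1}{3} \approx 0.33333$)
$a = \frac{919}{3}$ ($a = 306 + \frac{1}{3} = \frac{919}{3} \approx 306.33$)
$\left(X{\left(-4 \right)} + a\right) W{\left(m,c \right)} = \left(- \frac{15}{-4} + \frac{919}{3}\right) \frac{53}{10} = \left(\left(-15\right) \left(- \frac{1}{4}\right) + \frac{919}{3}\right) \frac{53}{10} = \left(\frac{15}{4} + \frac{919}{3}\right) \frac{53}{10} = \frac{3721}{12} \cdot \frac{53}{10} = \frac{197213}{120}$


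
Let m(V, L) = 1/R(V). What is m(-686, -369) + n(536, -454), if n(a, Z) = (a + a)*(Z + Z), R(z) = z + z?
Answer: -1335471873/1372 ≈ -9.7338e+5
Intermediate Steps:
R(z) = 2*z
n(a, Z) = 4*Z*a (n(a, Z) = (2*a)*(2*Z) = 4*Z*a)
m(V, L) = 1/(2*V)
m(-686, -369) + n(536, -454) = (1/2)/(-686) + 4*(-454)*536 = (1/2)*(-1/686) - 973376 = -1/1372 - 973376 = -1335471873/1372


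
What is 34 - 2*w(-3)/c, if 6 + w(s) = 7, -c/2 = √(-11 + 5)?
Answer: 34 - I*√6/6 ≈ 34.0 - 0.40825*I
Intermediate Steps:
c = -2*I*√6 (c = -2*√(-11 + 5) = -2*I*√6 ≈ -4.899*I)
w(s) = 1 (w(s) = -6 + 7 = 1)
34 - 2*w(-3)/c = 34 - 2/((-2*I*√6)) = 34 - 2*I*√6/12 = 34 - I*√6/6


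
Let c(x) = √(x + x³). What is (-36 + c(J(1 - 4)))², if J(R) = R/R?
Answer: (36 - √2)² ≈ 1196.2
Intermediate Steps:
J(R) = 1
(-36 + c(J(1 - 4)))² = (-36 + √(1 + 1³))² = (-36 + √(1 + 1))² = (-36 + √2)²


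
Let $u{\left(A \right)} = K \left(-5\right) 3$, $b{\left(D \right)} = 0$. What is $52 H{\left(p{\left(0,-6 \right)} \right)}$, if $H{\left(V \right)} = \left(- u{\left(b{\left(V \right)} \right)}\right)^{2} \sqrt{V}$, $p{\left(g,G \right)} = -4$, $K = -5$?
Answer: $585000 i \approx 5.85 \cdot 10^{5} i$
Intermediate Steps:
$u{\left(A \right)} = 75$ ($u{\left(A \right)} = \left(-5\right) \left(-5\right) 3 = 25 \cdot 3 = 75$)
$H{\left(V \right)} = 5625 \sqrt{V}$ ($H{\left(V \right)} = \left(\left(-1\right) 75\right)^{2} \sqrt{V} = \left(-75\right)^{2} \sqrt{V} = 5625 \sqrt{V}$)
$52 H{\left(p{\left(0,-6 \right)} \right)} = 52 \cdot 5625 \sqrt{-4} = 52 \cdot 5625 \cdot 2 i = 52 \cdot 11250 i = 585000 i$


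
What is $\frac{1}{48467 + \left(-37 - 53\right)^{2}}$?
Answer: $\frac{1}{56567} \approx 1.7678 \cdot 10^{-5}$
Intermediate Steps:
$\frac{1}{48467 + \left(-37 - 53\right)^{2}} = \frac{1}{48467 + \left(-90\right)^{2}} = \frac{1}{48467 + 8100} = \frac{1}{56567}$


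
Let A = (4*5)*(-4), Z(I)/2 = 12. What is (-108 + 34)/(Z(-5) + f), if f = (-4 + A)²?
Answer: -37/3540 ≈ -0.010452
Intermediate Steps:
Z(I) = 24 (Z(I) = 2*12 = 24)
A = -80 (A = 20*(-4) = -80)
f = 7056 (f = (-4 - 80)² = (-84)² = 7056)
(-108 + 34)/(Z(-5) + f) = (-108 + 34)/(24 + 7056) = -74/7080 = (1/7080)*(-74) = -37/3540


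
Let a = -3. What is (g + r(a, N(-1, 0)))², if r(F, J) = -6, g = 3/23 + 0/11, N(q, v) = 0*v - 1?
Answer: 18225/529 ≈ 34.452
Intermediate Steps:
N(q, v) = -1 (N(q, v) = 0 - 1 = -1)
g = 3/23 (g = 3*(1/23) + 0*(1/11) = 3/23 + 0 = 3/23 ≈ 0.13043)
(g + r(a, N(-1, 0)))² = (3/23 - 6)² = (-135/23)² = 18225/529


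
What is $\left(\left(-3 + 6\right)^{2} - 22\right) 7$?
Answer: $-91$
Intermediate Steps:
$\left(\left(-3 + 6\right)^{2} - 22\right) 7 = \left(3^{2} - 22\right) 7 = \left(9 - 22\right) 7 = \left(-13\right) 7 = -91$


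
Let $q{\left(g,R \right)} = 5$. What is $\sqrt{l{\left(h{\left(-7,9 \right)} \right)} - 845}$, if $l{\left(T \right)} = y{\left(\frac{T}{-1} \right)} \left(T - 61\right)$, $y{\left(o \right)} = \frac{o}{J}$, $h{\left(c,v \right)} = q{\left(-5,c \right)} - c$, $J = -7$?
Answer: $i \sqrt{929} \approx 30.479 i$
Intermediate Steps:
$h{\left(c,v \right)} = 5 - c$
$y{\left(o \right)} = - \frac{o}{7}$ ($y{\left(o \right)} = \frac{o}{-7} = o \left(- \frac{1}{7}\right) = - \frac{o}{7}$)
$l{\left(T \right)} = \frac{T \left(-61 + T\right)}{7}$ ($l{\left(T \right)} = - \frac{T \frac{1}{-1}}{7} \left(T - 61\right) = - \frac{T \left(-1\right)}{7} \left(-61 + T\right) = - \frac{\left(-1\right) T}{7} \left(-61 + T\right) = \frac{T}{7} \left(-61 + T\right) = \frac{T \left(-61 + T\right)}{7}$)
$\sqrt{l{\left(h{\left(-7,9 \right)} \right)} - 845} = \sqrt{\frac{\left(5 - -7\right) \left(-61 + \left(5 - -7\right)\right)}{7} - 845} = \sqrt{\frac{\left(5 + 7\right) \left(-61 + \left(5 + 7\right)\right)}{7} - 845} = \sqrt{\frac{1}{7} \cdot 12 \left(-61 + 12\right) - 845} = \sqrt{\frac{1}{7} \cdot 12 \left(-49\right) - 845} = \sqrt{-84 - 845} = \sqrt{-929} = i \sqrt{929}$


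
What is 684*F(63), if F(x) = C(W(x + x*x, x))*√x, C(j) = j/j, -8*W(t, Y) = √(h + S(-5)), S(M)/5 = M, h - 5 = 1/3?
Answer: 2052*√7 ≈ 5429.1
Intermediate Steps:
h = 16/3 (h = 5 + 1/3 = 5 + 1*(⅓) = 5 + ⅓ = 16/3 ≈ 5.3333)
S(M) = 5*M
W(t, Y) = -I*√177/24 (W(t, Y) = -√(16/3 + 5*(-5))/8 = -√(16/3 - 25)/8 = -I*√177/24)
C(j) = 1
F(x) = √x (F(x) = 1*√x = √x)
684*F(63) = 684*√63 = 684*(3*√7) = 2052*√7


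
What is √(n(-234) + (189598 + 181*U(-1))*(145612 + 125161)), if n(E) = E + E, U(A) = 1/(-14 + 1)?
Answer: √8675488045965/13 ≈ 2.2657e+5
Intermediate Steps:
U(A) = -1/13 (U(A) = 1/(-13) = -1/13)
n(E) = 2*E
√(n(-234) + (189598 + 181*U(-1))*(145612 + 125161)) = √(2*(-234) + (189598 + 181*(-1/13))*(145612 + 125161)) = √(-468 + (189598 - 181/13)*270773) = √(-468 + (2464593/13)*270773) = √(-468 + 667345240389/13) = √(667345234305/13) = √8675488045965/13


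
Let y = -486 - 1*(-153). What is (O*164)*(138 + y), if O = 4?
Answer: -127920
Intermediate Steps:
y = -333 (y = -486 + 153 = -333)
(O*164)*(138 + y) = (4*164)*(138 - 333) = 656*(-195) = -127920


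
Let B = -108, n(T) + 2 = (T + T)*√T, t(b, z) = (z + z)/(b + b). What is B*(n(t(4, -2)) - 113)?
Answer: 12420 + 54*I*√2 ≈ 12420.0 + 76.368*I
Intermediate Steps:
t(b, z) = z/b (t(b, z) = (2*z)/((2*b)) = (2*z)*(1/(2*b)) = z/b)
n(T) = -2 + 2*T^(3/2) (n(T) = -2 + (T + T)*√T = -2 + (2*T)*√T = -2 + 2*T^(3/2))
B*(n(t(4, -2)) - 113) = -108*((-2 + 2*(-2/4)^(3/2)) - 113) = -108*((-2 + 2*(-2*¼)^(3/2)) - 113) = -108*((-2 + 2*(-½)^(3/2)) - 113) = -108*((-2 + 2*(-I*√2/4)) - 113) = -108*((-2 - I*√2/2) - 113) = -108*(-115 - I*√2/2) = 12420 + 54*I*√2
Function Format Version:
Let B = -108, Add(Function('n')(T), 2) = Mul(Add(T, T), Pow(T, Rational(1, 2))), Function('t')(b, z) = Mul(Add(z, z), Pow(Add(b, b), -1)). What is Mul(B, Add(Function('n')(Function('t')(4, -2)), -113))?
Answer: Add(12420, Mul(54, I, Pow(2, Rational(1, 2)))) ≈ Add(12420., Mul(76.368, I))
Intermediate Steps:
Function('t')(b, z) = Mul(z, Pow(b, -1)) (Function('t')(b, z) = Mul(Mul(2, z), Pow(Mul(2, b), -1)) = Mul(Mul(2, z), Mul(Rational(1, 2), Pow(b, -1))) = Mul(z, Pow(b, -1)))
Function('n')(T) = Add(-2, Mul(2, Pow(T, Rational(3, 2)))) (Function('n')(T) = Add(-2, Mul(Add(T, T), Pow(T, Rational(1, 2)))) = Add(-2, Mul(Mul(2, T), Pow(T, Rational(1, 2)))) = Add(-2, Mul(2, Pow(T, Rational(3, 2)))))
Mul(B, Add(Function('n')(Function('t')(4, -2)), -113)) = Mul(-108, Add(Add(-2, Mul(2, Pow(Mul(-2, Pow(4, -1)), Rational(3, 2)))), -113)) = Mul(-108, Add(Add(-2, Mul(2, Pow(Mul(-2, Rational(1, 4)), Rational(3, 2)))), -113)) = Mul(-108, Add(Add(-2, Mul(2, Pow(Rational(-1, 2), Rational(3, 2)))), -113)) = Mul(-108, Add(Add(-2, Mul(2, Mul(Rational(-1, 4), I, Pow(2, Rational(1, 2))))), -113)) = Mul(-108, Add(Add(-2, Mul(Rational(-1, 2), I, Pow(2, Rational(1, 2)))), -113)) = Mul(-108, Add(-115, Mul(Rational(-1, 2), I, Pow(2, Rational(1, 2))))) = Add(12420, Mul(54, I, Pow(2, Rational(1, 2))))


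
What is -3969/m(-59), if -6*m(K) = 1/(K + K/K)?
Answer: -1381212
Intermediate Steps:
m(K) = -1/(6*(1 + K)) (m(K) = -1/(6*(K + K/K)) = -1/(6*(K + 1)) = -1/(6*(1 + K)))
-3969/m(-59) = -3969/((-1/(6 + 6*(-59)))) = -3969/((-1/(6 - 354))) = -3969/((-1/(-348))) = -3969/((-1*(-1/348))) = -3969/1/348 = -3969*348 = -1381212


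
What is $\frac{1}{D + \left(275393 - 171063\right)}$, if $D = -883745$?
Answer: $- \frac{1}{779415} \approx -1.283 \cdot 10^{-6}$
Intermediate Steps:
$\frac{1}{D + \left(275393 - 171063\right)} = \frac{1}{-883745 + \left(275393 - 171063\right)} = \frac{1}{-883745 + 104330} = \frac{1}{-779415} = - \frac{1}{779415}$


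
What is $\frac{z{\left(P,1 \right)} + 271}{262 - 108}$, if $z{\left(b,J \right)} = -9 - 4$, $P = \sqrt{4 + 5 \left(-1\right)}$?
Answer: $\frac{129}{77} \approx 1.6753$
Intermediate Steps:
$P = i$ ($P = \sqrt{4 - 5} = \sqrt{-1} = i \approx 1.0 i$)
$z{\left(b,J \right)} = -13$ ($z{\left(b,J \right)} = -9 - 4 = -13$)
$\frac{z{\left(P,1 \right)} + 271}{262 - 108} = \frac{-13 + 271}{262 - 108} = \frac{258}{154} = 258 \cdot \frac{1}{154} = \frac{129}{77}$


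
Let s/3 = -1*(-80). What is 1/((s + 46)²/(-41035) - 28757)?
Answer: -41035/1180125291 ≈ -3.4772e-5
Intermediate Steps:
s = 240 (s = 3*(-1*(-80)) = 3*80 = 240)
1/((s + 46)²/(-41035) - 28757) = 1/((240 + 46)²/(-41035) - 28757) = 1/(286²*(-1/41035) - 28757) = 1/(81796*(-1/41035) - 28757) = 1/(-81796/41035 - 28757) = 1/(-1180125291/41035) = -41035/1180125291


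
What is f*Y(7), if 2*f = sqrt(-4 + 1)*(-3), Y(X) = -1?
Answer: 3*I*sqrt(3)/2 ≈ 2.5981*I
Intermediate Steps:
f = -3*I*sqrt(3)/2 (f = (sqrt(-4 + 1)*(-3))/2 = (sqrt(-3)*(-3))/2 = ((I*sqrt(3))*(-3))/2 = (-3*I*sqrt(3))/2 = -3*I*sqrt(3)/2 ≈ -2.5981*I)
f*Y(7) = -3*I*sqrt(3)/2*(-1) = 3*I*sqrt(3)/2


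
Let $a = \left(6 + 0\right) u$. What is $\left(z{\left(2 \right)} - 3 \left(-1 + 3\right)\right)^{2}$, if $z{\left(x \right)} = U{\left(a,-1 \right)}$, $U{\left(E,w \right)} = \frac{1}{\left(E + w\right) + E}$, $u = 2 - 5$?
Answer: $\frac{49729}{1369} \approx 36.325$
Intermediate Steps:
$u = -3$ ($u = 2 - 5 = -3$)
$a = -18$ ($a = \left(6 + 0\right) \left(-3\right) = 6 \left(-3\right) = -18$)
$U{\left(E,w \right)} = \frac{1}{w + 2 E}$
$z{\left(x \right)} = - \frac{1}{37}$ ($z{\left(x \right)} = \frac{1}{-1 + 2 \left(-18\right)} = \frac{1}{-1 - 36} = \frac{1}{-37} = - \frac{1}{37}$)
$\left(z{\left(2 \right)} - 3 \left(-1 + 3\right)\right)^{2} = \left(- \frac{1}{37} - 3 \left(-1 + 3\right)\right)^{2} = \left(- \frac{1}{37} - 6\right)^{2} = \left(- \frac{223}{37}\right)^{2} = \frac{49729}{1369}$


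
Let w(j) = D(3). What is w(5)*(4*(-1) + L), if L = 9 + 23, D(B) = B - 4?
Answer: -28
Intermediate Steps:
D(B) = -4 + B
w(j) = -1 (w(j) = -4 + 3 = -1)
L = 32
w(5)*(4*(-1) + L) = -(4*(-1) + 32) = -(-4 + 32) = -1*28 = -28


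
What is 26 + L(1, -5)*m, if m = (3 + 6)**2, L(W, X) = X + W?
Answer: -298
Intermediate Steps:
L(W, X) = W + X
m = 81 (m = 9**2 = 81)
26 + L(1, -5)*m = 26 + (1 - 5)*81 = 26 - 4*81 = 26 - 324 = -298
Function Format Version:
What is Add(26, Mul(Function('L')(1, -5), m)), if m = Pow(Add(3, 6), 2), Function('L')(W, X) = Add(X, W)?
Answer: -298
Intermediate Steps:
Function('L')(W, X) = Add(W, X)
m = 81 (m = Pow(9, 2) = 81)
Add(26, Mul(Function('L')(1, -5), m)) = Add(26, Mul(Add(1, -5), 81)) = Add(26, Mul(-4, 81)) = Add(26, -324) = -298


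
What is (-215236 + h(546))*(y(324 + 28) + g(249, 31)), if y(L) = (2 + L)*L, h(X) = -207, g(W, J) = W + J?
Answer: -26906245384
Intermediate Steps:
g(W, J) = J + W
y(L) = L*(2 + L)
(-215236 + h(546))*(y(324 + 28) + g(249, 31)) = (-215236 - 207)*((324 + 28)*(2 + (324 + 28)) + (31 + 249)) = -215443*(352*(2 + 352) + 280) = -215443*(352*354 + 280) = -215443*(124608 + 280) = -215443*124888 = -26906245384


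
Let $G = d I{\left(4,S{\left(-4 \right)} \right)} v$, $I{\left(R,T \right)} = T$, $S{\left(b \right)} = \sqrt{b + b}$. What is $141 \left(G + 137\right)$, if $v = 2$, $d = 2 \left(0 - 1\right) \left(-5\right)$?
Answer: $19317 + 5640 i \sqrt{2} \approx 19317.0 + 7976.2 i$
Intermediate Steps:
$S{\left(b \right)} = \sqrt{2} \sqrt{b}$ ($S{\left(b \right)} = \sqrt{2 b} = \sqrt{2} \sqrt{b}$)
$d = 10$ ($d = 2 \left(-1\right) \left(-5\right) = \left(-2\right) \left(-5\right) = 10$)
$G = 40 i \sqrt{2}$ ($G = 10 \sqrt{2} \sqrt{-4} \cdot 2 = 10 \sqrt{2} \cdot 2 i 2 = 10 \cdot 2 i \sqrt{2} \cdot 2 = 20 i \sqrt{2} \cdot 2 = 40 i \sqrt{2} \approx 56.569 i$)
$141 \left(G + 137\right) = 141 \left(40 i \sqrt{2} + 137\right) = 141 \left(137 + 40 i \sqrt{2}\right) = 19317 + 5640 i \sqrt{2}$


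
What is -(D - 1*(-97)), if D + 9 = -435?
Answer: 347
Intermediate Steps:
D = -444 (D = -9 - 435 = -444)
-(D - 1*(-97)) = -(-444 - 1*(-97)) = -(-444 + 97) = -1*(-347) = 347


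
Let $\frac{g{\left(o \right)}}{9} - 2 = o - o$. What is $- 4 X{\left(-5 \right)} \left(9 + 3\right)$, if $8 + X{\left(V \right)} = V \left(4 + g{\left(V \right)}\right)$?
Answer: $5664$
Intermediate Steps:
$g{\left(o \right)} = 18$ ($g{\left(o \right)} = 18 + 9 \left(o - o\right) = 18 + 9 \cdot 0 = 18 + 0 = 18$)
$X{\left(V \right)} = -8 + 22 V$ ($X{\left(V \right)} = -8 + V \left(4 + 18\right) = -8 + V 22 = -8 + 22 V$)
$- 4 X{\left(-5 \right)} \left(9 + 3\right) = - 4 \left(-8 + 22 \left(-5\right)\right) \left(9 + 3\right) = - 4 \left(-8 - 110\right) 12 = - 4 \left(\left(-118\right) 12\right) = \left(-4\right) \left(-1416\right) = 5664$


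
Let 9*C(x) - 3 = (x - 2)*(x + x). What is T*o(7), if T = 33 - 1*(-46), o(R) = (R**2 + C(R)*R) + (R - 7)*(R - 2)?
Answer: 75208/9 ≈ 8356.4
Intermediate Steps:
C(x) = 1/3 + 2*x*(-2 + x)/9 (C(x) = 1/3 + ((x - 2)*(x + x))/9 = 1/3 + ((-2 + x)*(2*x))/9 = 1/3 + (2*x*(-2 + x))/9 = 1/3 + 2*x*(-2 + x)/9)
o(R) = R**2 + R*(1/3 - 4*R/9 + 2*R**2/9) + (-7 + R)*(-2 + R) (o(R) = (R**2 + (1/3 - 4*R/9 + 2*R**2/9)*R) + (R - 7)*(R - 2) = (R**2 + R*(1/3 - 4*R/9 + 2*R**2/9)) + (-7 + R)*(-2 + R) = R**2 + R*(1/3 - 4*R/9 + 2*R**2/9) + (-7 + R)*(-2 + R))
T = 79 (T = 33 + 46 = 79)
T*o(7) = 79*(14 - 26/3*7 + (2/9)*7**3 + (14/9)*7**2) = 79*(14 - 182/3 + (2/9)*343 + (14/9)*49) = 79*(14 - 182/3 + 686/9 + 686/9) = 79*(952/9) = 75208/9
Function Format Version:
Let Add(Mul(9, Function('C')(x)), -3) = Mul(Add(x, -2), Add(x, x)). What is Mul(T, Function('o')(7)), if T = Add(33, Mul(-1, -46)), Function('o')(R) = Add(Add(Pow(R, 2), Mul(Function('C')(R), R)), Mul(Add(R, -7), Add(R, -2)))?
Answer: Rational(75208, 9) ≈ 8356.4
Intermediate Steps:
Function('C')(x) = Add(Rational(1, 3), Mul(Rational(2, 9), x, Add(-2, x))) (Function('C')(x) = Add(Rational(1, 3), Mul(Rational(1, 9), Mul(Add(x, -2), Add(x, x)))) = Add(Rational(1, 3), Mul(Rational(1, 9), Mul(Add(-2, x), Mul(2, x)))) = Add(Rational(1, 3), Mul(Rational(1, 9), Mul(2, x, Add(-2, x)))) = Add(Rational(1, 3), Mul(Rational(2, 9), x, Add(-2, x))))
Function('o')(R) = Add(Pow(R, 2), Mul(R, Add(Rational(1, 3), Mul(Rational(-4, 9), R), Mul(Rational(2, 9), Pow(R, 2)))), Mul(Add(-7, R), Add(-2, R))) (Function('o')(R) = Add(Add(Pow(R, 2), Mul(Add(Rational(1, 3), Mul(Rational(-4, 9), R), Mul(Rational(2, 9), Pow(R, 2))), R)), Mul(Add(R, -7), Add(R, -2))) = Add(Add(Pow(R, 2), Mul(R, Add(Rational(1, 3), Mul(Rational(-4, 9), R), Mul(Rational(2, 9), Pow(R, 2))))), Mul(Add(-7, R), Add(-2, R))) = Add(Pow(R, 2), Mul(R, Add(Rational(1, 3), Mul(Rational(-4, 9), R), Mul(Rational(2, 9), Pow(R, 2)))), Mul(Add(-7, R), Add(-2, R))))
T = 79 (T = Add(33, 46) = 79)
Mul(T, Function('o')(7)) = Mul(79, Add(14, Mul(Rational(-26, 3), 7), Mul(Rational(2, 9), Pow(7, 3)), Mul(Rational(14, 9), Pow(7, 2)))) = Mul(79, Add(14, Rational(-182, 3), Mul(Rational(2, 9), 343), Mul(Rational(14, 9), 49))) = Mul(79, Add(14, Rational(-182, 3), Rational(686, 9), Rational(686, 9))) = Mul(79, Rational(952, 9)) = Rational(75208, 9)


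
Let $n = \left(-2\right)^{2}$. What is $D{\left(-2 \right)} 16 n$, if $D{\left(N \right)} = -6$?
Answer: $-384$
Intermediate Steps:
$n = 4$
$D{\left(-2 \right)} 16 n = \left(-6\right) 16 \cdot 4 = \left(-96\right) 4 = -384$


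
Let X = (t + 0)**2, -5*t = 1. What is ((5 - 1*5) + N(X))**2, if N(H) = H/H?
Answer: 1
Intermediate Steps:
t = -1/5 (t = -1/5*1 = -1/5 ≈ -0.20000)
X = 1/25 (X = (-1/5 + 0)**2 = (-1/5)**2 = 1/25 ≈ 0.040000)
N(H) = 1
((5 - 1*5) + N(X))**2 = ((5 - 1*5) + 1)**2 = ((5 - 5) + 1)**2 = (0 + 1)**2 = 1**2 = 1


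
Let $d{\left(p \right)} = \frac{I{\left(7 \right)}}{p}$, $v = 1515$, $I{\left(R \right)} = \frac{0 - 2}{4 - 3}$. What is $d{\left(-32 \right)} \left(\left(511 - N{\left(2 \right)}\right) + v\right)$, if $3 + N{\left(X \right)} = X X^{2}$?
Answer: $\frac{2021}{16} \approx 126.31$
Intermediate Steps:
$N{\left(X \right)} = -3 + X^{3}$ ($N{\left(X \right)} = -3 + X X^{2} = -3 + X^{3}$)
$I{\left(R \right)} = -2$ ($I{\left(R \right)} = - \frac{2}{1} = \left(-2\right) 1 = -2$)
$d{\left(p \right)} = - \frac{2}{p}$
$d{\left(-32 \right)} \left(\left(511 - N{\left(2 \right)}\right) + v\right) = - \frac{2}{-32} \left(\left(511 - \left(-3 + 2^{3}\right)\right) + 1515\right) = \left(-2\right) \left(- \frac{1}{32}\right) \left(\left(511 - \left(-3 + 8\right)\right) + 1515\right) = \frac{\left(511 - 5\right) + 1515}{16} = \frac{506 + 1515}{16} = \frac{1}{16} \cdot 2021 = \frac{2021}{16}$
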